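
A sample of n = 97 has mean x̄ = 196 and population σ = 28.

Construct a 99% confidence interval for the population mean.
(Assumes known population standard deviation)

Confidence level: 99%, α = 0.01
z_0.005 = 2.576
SE = σ/√n = 28/√97 = 2.8430
Margin of error = 2.576 × 2.8430 = 7.3236
CI: x̄ ± margin = 196 ± 7.3236
CI: (188.6764, 203.3236)

Answer: (188.6764, 203.3236)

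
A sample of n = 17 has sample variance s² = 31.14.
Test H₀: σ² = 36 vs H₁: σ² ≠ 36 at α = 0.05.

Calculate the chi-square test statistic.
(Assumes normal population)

Answer: χ² = 13.8400, fail to reject H₀

Derivation:
df = n - 1 = 16
χ² = (n-1)s²/σ₀² = 16×31.14/36 = 13.8400
Critical values: χ²_{0.975,16} = 6.908, χ²_{0.025,16} = 28.845
Rejection region: χ² < 6.908 or χ² > 28.845
Decision: fail to reject H₀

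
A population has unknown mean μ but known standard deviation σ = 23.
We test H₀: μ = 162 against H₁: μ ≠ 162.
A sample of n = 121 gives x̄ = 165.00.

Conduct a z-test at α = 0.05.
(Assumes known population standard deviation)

Standard error: SE = σ/√n = 23/√121 = 2.0909
z-statistic: z = (x̄ - μ₀)/SE = (165.00 - 162)/2.0909 = 1.4348
Critical value: ±1.960
p-value = 0.1513
Decision: fail to reject H₀

Answer: z = 1.4348, fail to reject H₀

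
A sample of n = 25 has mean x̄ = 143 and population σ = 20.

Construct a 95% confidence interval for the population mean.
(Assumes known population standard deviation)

Confidence level: 95%, α = 0.05
z_0.025 = 1.960
SE = σ/√n = 20/√25 = 4.0000
Margin of error = 1.960 × 4.0000 = 7.8400
CI: x̄ ± margin = 143 ± 7.8400
CI: (135.1600, 150.8400)

Answer: (135.1600, 150.8400)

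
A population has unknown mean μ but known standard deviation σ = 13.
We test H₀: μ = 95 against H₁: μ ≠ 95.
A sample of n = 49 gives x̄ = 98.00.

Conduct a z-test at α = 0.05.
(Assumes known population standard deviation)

Standard error: SE = σ/√n = 13/√49 = 1.8571
z-statistic: z = (x̄ - μ₀)/SE = (98.00 - 95)/1.8571 = 1.6154
Critical value: ±1.960
p-value = 0.1062
Decision: fail to reject H₀

Answer: z = 1.6154, fail to reject H₀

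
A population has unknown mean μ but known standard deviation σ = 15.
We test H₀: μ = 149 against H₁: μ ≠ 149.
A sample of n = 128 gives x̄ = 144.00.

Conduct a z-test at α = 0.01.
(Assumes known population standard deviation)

Answer: z = -3.7713, reject H₀

Derivation:
Standard error: SE = σ/√n = 15/√128 = 1.3258
z-statistic: z = (x̄ - μ₀)/SE = (144.00 - 149)/1.3258 = -3.7713
Critical value: ±2.576
p-value = 0.0002
Decision: reject H₀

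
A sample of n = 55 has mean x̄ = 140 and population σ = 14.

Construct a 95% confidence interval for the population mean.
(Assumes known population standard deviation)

Confidence level: 95%, α = 0.05
z_0.025 = 1.960
SE = σ/√n = 14/√55 = 1.8878
Margin of error = 1.960 × 1.8878 = 3.7001
CI: x̄ ± margin = 140 ± 3.7001
CI: (136.2999, 143.7001)

Answer: (136.2999, 143.7001)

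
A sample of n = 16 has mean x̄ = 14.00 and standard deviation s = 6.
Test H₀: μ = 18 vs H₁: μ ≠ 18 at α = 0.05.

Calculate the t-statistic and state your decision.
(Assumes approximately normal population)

df = n - 1 = 15
SE = s/√n = 6/√16 = 1.5000
t = (x̄ - μ₀)/SE = (14.00 - 18)/1.5000 = -2.6667
Critical value: t_{0.025,15} = ±2.131
p-value ≈ 0.0176
Decision: reject H₀

Answer: t = -2.6667, reject H₀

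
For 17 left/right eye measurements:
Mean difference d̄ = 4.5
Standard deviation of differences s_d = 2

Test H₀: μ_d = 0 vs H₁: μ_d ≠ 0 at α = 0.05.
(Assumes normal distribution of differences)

Answer: t = 9.2764, reject H₀

Derivation:
df = n - 1 = 16
SE = s_d/√n = 2/√17 = 0.4851
t = d̄/SE = 4.5/0.4851 = 9.2764
Critical value: t_{0.025,16} = ±2.120
p-value < 0.0001
Decision: reject H₀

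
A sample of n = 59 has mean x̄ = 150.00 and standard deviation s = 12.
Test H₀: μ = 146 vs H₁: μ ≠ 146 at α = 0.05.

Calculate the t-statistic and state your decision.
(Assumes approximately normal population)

df = n - 1 = 58
SE = s/√n = 12/√59 = 1.5623
t = (x̄ - μ₀)/SE = (150.00 - 146)/1.5623 = 2.5603
Critical value: t_{0.025,58} = ±2.002
p-value ≈ 0.0131
Decision: reject H₀

Answer: t = 2.5603, reject H₀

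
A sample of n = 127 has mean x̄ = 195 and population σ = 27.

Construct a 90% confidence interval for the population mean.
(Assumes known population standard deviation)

Answer: (191.0587, 198.9413)

Derivation:
Confidence level: 90%, α = 0.1
z_0.05 = 1.645
SE = σ/√n = 27/√127 = 2.3959
Margin of error = 1.645 × 2.3959 = 3.9413
CI: x̄ ± margin = 195 ± 3.9413
CI: (191.0587, 198.9413)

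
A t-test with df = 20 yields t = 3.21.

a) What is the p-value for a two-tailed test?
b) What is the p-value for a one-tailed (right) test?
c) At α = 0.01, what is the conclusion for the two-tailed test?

Answer: a) 0.0044, b) 0.0022, c) reject H₀

Derivation:
Using t-distribution with df = 20:
a) Two-tailed: p = 2×P(T > 3.21) = 0.0044
b) One-tailed: p = P(T > 3.21) = 0.0022
c) 0.0044 < 0.01, reject H₀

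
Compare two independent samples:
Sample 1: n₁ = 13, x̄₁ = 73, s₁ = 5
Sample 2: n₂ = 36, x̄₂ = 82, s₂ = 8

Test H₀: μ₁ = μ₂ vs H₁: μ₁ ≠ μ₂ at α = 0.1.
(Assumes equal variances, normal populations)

Answer: t = -3.7836, reject H₀

Derivation:
Pooled variance: s²_p = [12×5² + 35×8²]/(47) = 54.0426
s_p = 7.3514
SE = s_p×√(1/n₁ + 1/n₂) = 7.3514×√(1/13 + 1/36) = 2.3787
t = (x̄₁ - x̄₂)/SE = (73 - 82)/2.3787 = -3.7836
df = 47, t-critical = ±1.678
Decision: reject H₀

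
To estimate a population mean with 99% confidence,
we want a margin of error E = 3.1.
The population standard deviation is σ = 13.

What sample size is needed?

z_0.005 = 2.576
n = (z×σ/E)² = (2.576×13/3.1)²
n = 116.6957
Round up: n = 117

Answer: n = 117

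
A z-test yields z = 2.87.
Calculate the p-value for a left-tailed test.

Answer: p-value ≈ 0.9979

Derivation:
For z = 2.87:
p = P(Z < 2.87) = Φ(2.87) = 0.9979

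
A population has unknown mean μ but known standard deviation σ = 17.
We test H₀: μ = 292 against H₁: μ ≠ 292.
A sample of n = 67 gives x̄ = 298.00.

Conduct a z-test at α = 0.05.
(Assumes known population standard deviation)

Standard error: SE = σ/√n = 17/√67 = 2.0769
z-statistic: z = (x̄ - μ₀)/SE = (298.00 - 292)/2.0769 = 2.8889
Critical value: ±1.960
p-value = 0.0039
Decision: reject H₀

Answer: z = 2.8889, reject H₀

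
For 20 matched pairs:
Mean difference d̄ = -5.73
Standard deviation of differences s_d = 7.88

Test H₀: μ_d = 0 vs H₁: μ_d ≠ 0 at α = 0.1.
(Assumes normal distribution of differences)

df = n - 1 = 19
SE = s_d/√n = 7.88/√20 = 1.7620
t = d̄/SE = -5.73/1.7620 = -3.2520
Critical value: t_{0.05,19} = ±1.729
p-value ≈ 0.0042
Decision: reject H₀

Answer: t = -3.2520, reject H₀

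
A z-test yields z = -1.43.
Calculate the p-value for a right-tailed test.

Answer: p-value ≈ 0.9236

Derivation:
For z = -1.43:
p = P(Z > -1.43) = 1 - Φ(-1.43) = 0.9236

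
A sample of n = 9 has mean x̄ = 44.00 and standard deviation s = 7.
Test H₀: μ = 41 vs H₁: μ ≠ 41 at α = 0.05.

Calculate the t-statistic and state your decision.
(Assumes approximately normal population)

Answer: t = 1.2857, fail to reject H₀

Derivation:
df = n - 1 = 8
SE = s/√n = 7/√9 = 2.3333
t = (x̄ - μ₀)/SE = (44.00 - 41)/2.3333 = 1.2857
Critical value: t_{0.025,8} = ±2.306
p-value ≈ 0.2345
Decision: fail to reject H₀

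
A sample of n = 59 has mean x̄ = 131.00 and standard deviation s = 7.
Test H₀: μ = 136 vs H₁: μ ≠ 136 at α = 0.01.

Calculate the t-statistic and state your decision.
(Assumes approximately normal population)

Answer: t = -5.4867, reject H₀

Derivation:
df = n - 1 = 58
SE = s/√n = 7/√59 = 0.9113
t = (x̄ - μ₀)/SE = (131.00 - 136)/0.9113 = -5.4867
Critical value: t_{0.005,58} = ±2.663
p-value < 0.0001
Decision: reject H₀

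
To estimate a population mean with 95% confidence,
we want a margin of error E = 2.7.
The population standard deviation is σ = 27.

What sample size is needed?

z_0.025 = 1.960
n = (z×σ/E)² = (1.960×27/2.7)²
n = 384.1600
Round up: n = 385

Answer: n = 385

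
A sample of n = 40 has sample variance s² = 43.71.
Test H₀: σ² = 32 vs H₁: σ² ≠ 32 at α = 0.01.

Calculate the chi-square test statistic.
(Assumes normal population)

Answer: χ² = 53.2716, fail to reject H₀

Derivation:
df = n - 1 = 39
χ² = (n-1)s²/σ₀² = 39×43.71/32 = 53.2716
Critical values: χ²_{0.995,39} = 19.996, χ²_{0.005,39} = 65.476
Rejection region: χ² < 19.996 or χ² > 65.476
Decision: fail to reject H₀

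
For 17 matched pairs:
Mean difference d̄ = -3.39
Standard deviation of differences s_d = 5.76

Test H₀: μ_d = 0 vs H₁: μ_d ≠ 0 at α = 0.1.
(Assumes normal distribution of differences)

Answer: t = -2.4266, reject H₀

Derivation:
df = n - 1 = 16
SE = s_d/√n = 5.76/√17 = 1.3970
t = d̄/SE = -3.39/1.3970 = -2.4266
Critical value: t_{0.05,16} = ±1.746
p-value ≈ 0.0274
Decision: reject H₀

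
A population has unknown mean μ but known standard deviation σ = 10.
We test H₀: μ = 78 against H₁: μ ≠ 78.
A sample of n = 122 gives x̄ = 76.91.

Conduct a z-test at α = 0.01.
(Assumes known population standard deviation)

Standard error: SE = σ/√n = 10/√122 = 0.9054
z-statistic: z = (x̄ - μ₀)/SE = (76.91 - 78)/0.9054 = -1.2039
Critical value: ±2.576
p-value = 0.2286
Decision: fail to reject H₀

Answer: z = -1.2039, fail to reject H₀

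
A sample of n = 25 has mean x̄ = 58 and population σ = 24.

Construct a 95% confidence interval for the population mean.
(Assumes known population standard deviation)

Answer: (48.5920, 67.4080)

Derivation:
Confidence level: 95%, α = 0.05
z_0.025 = 1.960
SE = σ/√n = 24/√25 = 4.8000
Margin of error = 1.960 × 4.8000 = 9.4080
CI: x̄ ± margin = 58 ± 9.4080
CI: (48.5920, 67.4080)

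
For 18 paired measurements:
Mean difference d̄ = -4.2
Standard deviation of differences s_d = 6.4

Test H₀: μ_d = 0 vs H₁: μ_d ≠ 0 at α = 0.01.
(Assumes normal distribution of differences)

Answer: t = -2.7842, fail to reject H₀

Derivation:
df = n - 1 = 17
SE = s_d/√n = 6.4/√18 = 1.5085
t = d̄/SE = -4.2/1.5085 = -2.7842
Critical value: t_{0.005,17} = ±2.898
p-value ≈ 0.0127
Decision: fail to reject H₀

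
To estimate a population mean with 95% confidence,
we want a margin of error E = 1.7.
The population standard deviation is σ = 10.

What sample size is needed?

z_0.025 = 1.960
n = (z×σ/E)² = (1.960×10/1.7)²
n = 132.9273
Round up: n = 133

Answer: n = 133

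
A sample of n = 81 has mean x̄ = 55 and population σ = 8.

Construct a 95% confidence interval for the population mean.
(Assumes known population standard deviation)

Answer: (53.2578, 56.7422)

Derivation:
Confidence level: 95%, α = 0.05
z_0.025 = 1.960
SE = σ/√n = 8/√81 = 0.8889
Margin of error = 1.960 × 0.8889 = 1.7422
CI: x̄ ± margin = 55 ± 1.7422
CI: (53.2578, 56.7422)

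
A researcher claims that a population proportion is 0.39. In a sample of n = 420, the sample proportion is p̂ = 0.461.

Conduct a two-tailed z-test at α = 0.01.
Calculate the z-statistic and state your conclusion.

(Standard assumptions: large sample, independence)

H₀: p = 0.39, H₁: p ≠ 0.39
Standard error: SE = √(p₀(1-p₀)/n) = √(0.39×0.61/420) = 0.023800
z-statistic: z = (p̂ - p₀)/SE = (0.461 - 0.39)/0.023800 = 2.9832
Critical value: z_0.005 = ±2.576
p-value = 0.0029
Decision: reject H₀ at α = 0.01

Answer: z = 2.9832, reject H₀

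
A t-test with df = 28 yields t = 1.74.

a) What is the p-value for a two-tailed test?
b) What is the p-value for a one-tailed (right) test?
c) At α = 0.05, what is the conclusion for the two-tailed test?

Answer: a) 0.0928, b) 0.0464, c) fail to reject H₀

Derivation:
Using t-distribution with df = 28:
a) Two-tailed: p = 2×P(T > 1.74) = 0.0928
b) One-tailed: p = P(T > 1.74) = 0.0464
c) 0.0928 ≥ 0.05, fail to reject H₀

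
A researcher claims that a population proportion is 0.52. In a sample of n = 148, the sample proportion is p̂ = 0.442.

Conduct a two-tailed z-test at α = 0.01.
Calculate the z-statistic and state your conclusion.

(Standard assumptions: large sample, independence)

Answer: z = -1.8993, fail to reject H₀

Derivation:
H₀: p = 0.52, H₁: p ≠ 0.52
Standard error: SE = √(p₀(1-p₀)/n) = √(0.52×0.48/148) = 0.041067
z-statistic: z = (p̂ - p₀)/SE = (0.442 - 0.52)/0.041067 = -1.8993
Critical value: z_0.005 = ±2.576
p-value = 0.0575
Decision: fail to reject H₀ at α = 0.01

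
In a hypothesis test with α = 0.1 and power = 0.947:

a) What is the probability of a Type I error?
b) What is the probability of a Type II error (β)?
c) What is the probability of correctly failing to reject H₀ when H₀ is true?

Answer: a) 0.1, b) 0.053, c) 0.9

Derivation:
a) Type I error probability = α = 0.1
b) Power = P(reject H₀ | H₁ true) = 1 - β = 0.947, so Type II error probability = β = 1 - Power = 0.053
c) P(fail to reject H₀ | H₀ true) = 1 - α = 0.9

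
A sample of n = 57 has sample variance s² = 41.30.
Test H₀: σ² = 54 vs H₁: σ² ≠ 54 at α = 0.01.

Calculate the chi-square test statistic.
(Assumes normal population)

Answer: χ² = 42.8296, fail to reject H₀

Derivation:
df = n - 1 = 56
χ² = (n-1)s²/σ₀² = 56×41.30/54 = 42.8296
Critical values: χ²_{0.995,56} = 32.490, χ²_{0.005,56} = 86.994
Rejection region: χ² < 32.490 or χ² > 86.994
Decision: fail to reject H₀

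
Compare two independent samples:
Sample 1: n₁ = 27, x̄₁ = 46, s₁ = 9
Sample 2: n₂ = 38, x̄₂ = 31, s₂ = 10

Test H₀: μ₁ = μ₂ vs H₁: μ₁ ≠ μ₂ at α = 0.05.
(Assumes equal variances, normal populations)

Pooled variance: s²_p = [26×9² + 37×10²]/(63) = 92.1587
s_p = 9.5999
SE = s_p×√(1/n₁ + 1/n₂) = 9.5999×√(1/27 + 1/38) = 2.4163
t = (x̄₁ - x̄₂)/SE = (46 - 31)/2.4163 = 6.2078
df = 63, t-critical = ±1.998
Decision: reject H₀

Answer: t = 6.2078, reject H₀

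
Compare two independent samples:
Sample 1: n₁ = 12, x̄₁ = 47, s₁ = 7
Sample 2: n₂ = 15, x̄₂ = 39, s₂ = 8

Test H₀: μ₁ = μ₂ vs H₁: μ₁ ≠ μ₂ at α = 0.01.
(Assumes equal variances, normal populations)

Answer: t = 2.7264, fail to reject H₀

Derivation:
Pooled variance: s²_p = [11×7² + 14×8²]/(25) = 57.4000
s_p = 7.5763
SE = s_p×√(1/n₁ + 1/n₂) = 7.5763×√(1/12 + 1/15) = 2.9343
t = (x̄₁ - x̄₂)/SE = (47 - 39)/2.9343 = 2.7264
df = 25, t-critical = ±2.787
Decision: fail to reject H₀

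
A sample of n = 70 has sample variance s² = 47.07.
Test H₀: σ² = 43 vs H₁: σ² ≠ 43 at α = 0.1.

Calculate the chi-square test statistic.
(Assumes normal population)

df = n - 1 = 69
χ² = (n-1)s²/σ₀² = 69×47.07/43 = 75.5309
Critical values: χ²_{0.95,69} = 50.879, χ²_{0.05,69} = 89.391
Rejection region: χ² < 50.879 or χ² > 89.391
Decision: fail to reject H₀

Answer: χ² = 75.5309, fail to reject H₀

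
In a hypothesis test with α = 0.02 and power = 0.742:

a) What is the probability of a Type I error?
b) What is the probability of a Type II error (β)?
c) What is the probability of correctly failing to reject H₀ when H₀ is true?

a) Type I error probability = α = 0.02
b) Power = P(reject H₀ | H₁ true) = 1 - β = 0.742, so Type II error probability = β = 1 - Power = 0.258
c) P(fail to reject H₀ | H₀ true) = 1 - α = 0.98

Answer: a) 0.02, b) 0.258, c) 0.98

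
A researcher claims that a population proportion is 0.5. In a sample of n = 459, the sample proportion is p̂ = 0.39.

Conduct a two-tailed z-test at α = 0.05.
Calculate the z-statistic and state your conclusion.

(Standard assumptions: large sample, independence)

H₀: p = 0.5, H₁: p ≠ 0.5
Standard error: SE = √(p₀(1-p₀)/n) = √(0.5×0.5/459) = 0.023338
z-statistic: z = (p̂ - p₀)/SE = (0.39 - 0.5)/0.023338 = -4.7133
Critical value: z_0.025 = ±1.960
p-value < 0.0001
Decision: reject H₀ at α = 0.05

Answer: z = -4.7133, reject H₀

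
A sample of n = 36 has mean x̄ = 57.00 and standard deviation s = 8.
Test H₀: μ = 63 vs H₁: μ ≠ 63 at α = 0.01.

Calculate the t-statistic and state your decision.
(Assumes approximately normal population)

df = n - 1 = 35
SE = s/√n = 8/√36 = 1.3333
t = (x̄ - μ₀)/SE = (57.00 - 63)/1.3333 = -4.5001
Critical value: t_{0.005,35} = ±2.724
p-value ≈ 0.0001
Decision: reject H₀

Answer: t = -4.5001, reject H₀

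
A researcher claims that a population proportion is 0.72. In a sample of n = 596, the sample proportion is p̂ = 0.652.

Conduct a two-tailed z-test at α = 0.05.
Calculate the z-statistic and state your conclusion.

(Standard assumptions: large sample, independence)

H₀: p = 0.72, H₁: p ≠ 0.72
Standard error: SE = √(p₀(1-p₀)/n) = √(0.72×0.28/596) = 0.018392
z-statistic: z = (p̂ - p₀)/SE = (0.652 - 0.72)/0.018392 = -3.6973
Critical value: z_0.025 = ±1.960
p-value = 0.0002
Decision: reject H₀ at α = 0.05

Answer: z = -3.6973, reject H₀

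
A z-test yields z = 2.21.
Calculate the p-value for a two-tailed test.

Answer: p-value ≈ 0.0271

Derivation:
For z = 2.21:
p = 2×P(Z > |2.21|) = 2×(1 - Φ(2.21)) = 0.0271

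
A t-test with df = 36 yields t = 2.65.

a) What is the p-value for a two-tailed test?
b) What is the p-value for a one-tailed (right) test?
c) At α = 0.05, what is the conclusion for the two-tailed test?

Using t-distribution with df = 36:
a) Two-tailed: p = 2×P(T > 2.65) = 0.0119
b) One-tailed: p = P(T > 2.65) = 0.0059
c) 0.0119 < 0.05, reject H₀

Answer: a) 0.0119, b) 0.0059, c) reject H₀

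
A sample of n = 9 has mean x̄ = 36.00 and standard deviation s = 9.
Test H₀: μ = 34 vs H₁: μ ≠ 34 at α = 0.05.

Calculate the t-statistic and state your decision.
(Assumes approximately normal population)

Answer: t = 0.6667, fail to reject H₀

Derivation:
df = n - 1 = 8
SE = s/√n = 9/√9 = 3.0000
t = (x̄ - μ₀)/SE = (36.00 - 34)/3.0000 = 0.6667
Critical value: t_{0.025,8} = ±2.306
p-value ≈ 0.5237
Decision: fail to reject H₀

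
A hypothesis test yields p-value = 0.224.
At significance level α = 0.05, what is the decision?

Compare p-value to α:
0.224 ≥ 0.05
Decision: fail to reject H₀

Answer: fail to reject H₀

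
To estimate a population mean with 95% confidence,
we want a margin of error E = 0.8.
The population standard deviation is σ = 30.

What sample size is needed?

z_0.025 = 1.960
n = (z×σ/E)² = (1.960×30/0.8)²
n = 5402.2500
Round up: n = 5403

Answer: n = 5403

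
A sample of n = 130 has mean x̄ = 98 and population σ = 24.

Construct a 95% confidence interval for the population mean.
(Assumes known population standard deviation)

Confidence level: 95%, α = 0.05
z_0.025 = 1.960
SE = σ/√n = 24/√130 = 2.1049
Margin of error = 1.960 × 2.1049 = 4.1256
CI: x̄ ± margin = 98 ± 4.1256
CI: (93.8744, 102.1256)

Answer: (93.8744, 102.1256)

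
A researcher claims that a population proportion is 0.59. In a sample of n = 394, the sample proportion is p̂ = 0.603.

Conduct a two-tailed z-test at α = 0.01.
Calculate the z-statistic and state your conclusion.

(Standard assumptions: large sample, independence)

H₀: p = 0.59, H₁: p ≠ 0.59
Standard error: SE = √(p₀(1-p₀)/n) = √(0.59×0.41/394) = 0.024778
z-statistic: z = (p̂ - p₀)/SE = (0.603 - 0.59)/0.024778 = 0.5247
Critical value: z_0.005 = ±2.576
p-value = 0.5998
Decision: fail to reject H₀ at α = 0.01

Answer: z = 0.5247, fail to reject H₀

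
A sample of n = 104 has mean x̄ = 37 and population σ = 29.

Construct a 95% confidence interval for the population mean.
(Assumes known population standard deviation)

Confidence level: 95%, α = 0.05
z_0.025 = 1.960
SE = σ/√n = 29/√104 = 2.8437
Margin of error = 1.960 × 2.8437 = 5.5737
CI: x̄ ± margin = 37 ± 5.5737
CI: (31.4263, 42.5737)

Answer: (31.4263, 42.5737)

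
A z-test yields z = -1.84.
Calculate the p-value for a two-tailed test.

For z = -1.84:
p = 2×P(Z > |-1.84|) = 2×(1 - Φ(1.84)) = 0.0658

Answer: p-value ≈ 0.0658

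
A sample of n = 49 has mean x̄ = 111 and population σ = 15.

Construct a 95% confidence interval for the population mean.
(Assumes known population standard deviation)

Answer: (106.7999, 115.2001)

Derivation:
Confidence level: 95%, α = 0.05
z_0.025 = 1.960
SE = σ/√n = 15/√49 = 2.1429
Margin of error = 1.960 × 2.1429 = 4.2001
CI: x̄ ± margin = 111 ± 4.2001
CI: (106.7999, 115.2001)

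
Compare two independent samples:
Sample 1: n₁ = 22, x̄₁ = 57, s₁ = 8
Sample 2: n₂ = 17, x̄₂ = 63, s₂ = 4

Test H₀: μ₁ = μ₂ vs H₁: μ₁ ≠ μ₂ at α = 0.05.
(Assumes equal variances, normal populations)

Pooled variance: s²_p = [21×8² + 16×4²]/(37) = 43.2432
s_p = 6.5760
SE = s_p×√(1/n₁ + 1/n₂) = 6.5760×√(1/22 + 1/17) = 2.1235
t = (x̄₁ - x̄₂)/SE = (57 - 63)/2.1235 = -2.8255
df = 37, t-critical = ±2.026
Decision: reject H₀

Answer: t = -2.8255, reject H₀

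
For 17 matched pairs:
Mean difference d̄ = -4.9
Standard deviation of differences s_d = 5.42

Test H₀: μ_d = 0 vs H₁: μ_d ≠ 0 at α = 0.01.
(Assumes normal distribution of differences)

Answer: t = -3.7277, reject H₀

Derivation:
df = n - 1 = 16
SE = s_d/√n = 5.42/√17 = 1.3145
t = d̄/SE = -4.9/1.3145 = -3.7277
Critical value: t_{0.005,16} = ±2.921
p-value ≈ 0.0018
Decision: reject H₀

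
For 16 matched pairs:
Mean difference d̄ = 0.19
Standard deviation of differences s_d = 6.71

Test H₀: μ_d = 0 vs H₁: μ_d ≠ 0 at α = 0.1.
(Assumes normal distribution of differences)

Answer: t = 0.1133, fail to reject H₀

Derivation:
df = n - 1 = 15
SE = s_d/√n = 6.71/√16 = 1.6775
t = d̄/SE = 0.19/1.6775 = 0.1133
Critical value: t_{0.05,15} = ±1.753
p-value ≈ 0.9113
Decision: fail to reject H₀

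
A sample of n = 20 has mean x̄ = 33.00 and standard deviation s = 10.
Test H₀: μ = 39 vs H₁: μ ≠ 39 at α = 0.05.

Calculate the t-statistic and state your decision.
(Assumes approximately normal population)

df = n - 1 = 19
SE = s/√n = 10/√20 = 2.2361
t = (x̄ - μ₀)/SE = (33.00 - 39)/2.2361 = -2.6832
Critical value: t_{0.025,19} = ±2.093
p-value ≈ 0.0147
Decision: reject H₀

Answer: t = -2.6832, reject H₀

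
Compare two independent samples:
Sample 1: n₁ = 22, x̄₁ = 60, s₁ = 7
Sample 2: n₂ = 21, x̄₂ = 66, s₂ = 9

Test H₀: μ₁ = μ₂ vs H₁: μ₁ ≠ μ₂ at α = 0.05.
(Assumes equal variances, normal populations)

Pooled variance: s²_p = [21×7² + 20×9²]/(41) = 64.6098
s_p = 8.0380
SE = s_p×√(1/n₁ + 1/n₂) = 8.0380×√(1/22 + 1/21) = 2.4522
t = (x̄₁ - x̄₂)/SE = (60 - 66)/2.4522 = -2.4468
df = 41, t-critical = ±2.020
Decision: reject H₀

Answer: t = -2.4468, reject H₀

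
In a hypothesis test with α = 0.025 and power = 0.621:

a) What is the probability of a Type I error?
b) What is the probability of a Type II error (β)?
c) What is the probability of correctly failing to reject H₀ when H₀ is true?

Answer: a) 0.025, b) 0.379, c) 0.975

Derivation:
a) Type I error probability = α = 0.025
b) Power = P(reject H₀ | H₁ true) = 1 - β = 0.621, so Type II error probability = β = 1 - Power = 0.379
c) P(fail to reject H₀ | H₀ true) = 1 - α = 0.975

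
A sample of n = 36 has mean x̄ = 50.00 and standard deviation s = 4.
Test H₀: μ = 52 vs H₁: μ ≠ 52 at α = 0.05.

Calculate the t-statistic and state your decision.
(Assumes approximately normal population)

df = n - 1 = 35
SE = s/√n = 4/√36 = 0.6667
t = (x̄ - μ₀)/SE = (50.00 - 52)/0.6667 = -2.9999
Critical value: t_{0.025,35} = ±2.030
p-value ≈ 0.0050
Decision: reject H₀

Answer: t = -2.9999, reject H₀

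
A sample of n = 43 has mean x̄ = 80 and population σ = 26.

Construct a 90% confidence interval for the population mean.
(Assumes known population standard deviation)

Confidence level: 90%, α = 0.1
z_0.05 = 1.645
SE = σ/√n = 26/√43 = 3.9650
Margin of error = 1.645 × 3.9650 = 6.5224
CI: x̄ ± margin = 80 ± 6.5224
CI: (73.4776, 86.5224)

Answer: (73.4776, 86.5224)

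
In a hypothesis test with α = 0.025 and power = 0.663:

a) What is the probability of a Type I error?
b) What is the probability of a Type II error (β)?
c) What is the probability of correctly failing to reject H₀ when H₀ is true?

a) Type I error probability = α = 0.025
b) Power = P(reject H₀ | H₁ true) = 1 - β = 0.663, so Type II error probability = β = 1 - Power = 0.337
c) P(fail to reject H₀ | H₀ true) = 1 - α = 0.975

Answer: a) 0.025, b) 0.337, c) 0.975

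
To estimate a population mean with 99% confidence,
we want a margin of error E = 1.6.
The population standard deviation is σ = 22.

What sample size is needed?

z_0.005 = 2.576
n = (z×σ/E)² = (2.576×22/1.6)²
n = 1254.5764
Round up: n = 1255

Answer: n = 1255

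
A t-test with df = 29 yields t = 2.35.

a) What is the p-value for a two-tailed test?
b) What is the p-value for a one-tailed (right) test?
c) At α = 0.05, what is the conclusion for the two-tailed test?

Answer: a) 0.0258, b) 0.0129, c) reject H₀

Derivation:
Using t-distribution with df = 29:
a) Two-tailed: p = 2×P(T > 2.35) = 0.0258
b) One-tailed: p = P(T > 2.35) = 0.0129
c) 0.0258 < 0.05, reject H₀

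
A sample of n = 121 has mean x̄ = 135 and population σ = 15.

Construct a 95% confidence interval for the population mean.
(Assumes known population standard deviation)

Confidence level: 95%, α = 0.05
z_0.025 = 1.960
SE = σ/√n = 15/√121 = 1.3636
Margin of error = 1.960 × 1.3636 = 2.6727
CI: x̄ ± margin = 135 ± 2.6727
CI: (132.3273, 137.6727)

Answer: (132.3273, 137.6727)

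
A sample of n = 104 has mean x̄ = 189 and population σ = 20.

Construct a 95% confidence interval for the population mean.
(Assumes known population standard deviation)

Answer: (185.1560, 192.8440)

Derivation:
Confidence level: 95%, α = 0.05
z_0.025 = 1.960
SE = σ/√n = 20/√104 = 1.9612
Margin of error = 1.960 × 1.9612 = 3.8440
CI: x̄ ± margin = 189 ± 3.8440
CI: (185.1560, 192.8440)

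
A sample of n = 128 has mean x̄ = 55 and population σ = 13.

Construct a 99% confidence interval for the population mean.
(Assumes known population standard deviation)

Confidence level: 99%, α = 0.01
z_0.005 = 2.576
SE = σ/√n = 13/√128 = 1.1490
Margin of error = 2.576 × 1.1490 = 2.9598
CI: x̄ ± margin = 55 ± 2.9598
CI: (52.0402, 57.9598)

Answer: (52.0402, 57.9598)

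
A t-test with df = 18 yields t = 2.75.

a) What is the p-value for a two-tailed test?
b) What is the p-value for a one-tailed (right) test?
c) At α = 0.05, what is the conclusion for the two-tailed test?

Answer: a) 0.0132, b) 0.0066, c) reject H₀

Derivation:
Using t-distribution with df = 18:
a) Two-tailed: p = 2×P(T > 2.75) = 0.0132
b) One-tailed: p = P(T > 2.75) = 0.0066
c) 0.0132 < 0.05, reject H₀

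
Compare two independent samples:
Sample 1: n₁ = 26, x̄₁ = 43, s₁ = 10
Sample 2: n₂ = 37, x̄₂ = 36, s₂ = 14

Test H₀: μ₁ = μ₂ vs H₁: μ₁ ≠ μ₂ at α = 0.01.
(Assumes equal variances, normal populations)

Answer: t = 2.1855, fail to reject H₀

Derivation:
Pooled variance: s²_p = [25×10² + 36×14²]/(61) = 156.6557
s_p = 12.5162
SE = s_p×√(1/n₁ + 1/n₂) = 12.5162×√(1/26 + 1/37) = 3.2030
t = (x̄₁ - x̄₂)/SE = (43 - 36)/3.2030 = 2.1855
df = 61, t-critical = ±2.659
Decision: fail to reject H₀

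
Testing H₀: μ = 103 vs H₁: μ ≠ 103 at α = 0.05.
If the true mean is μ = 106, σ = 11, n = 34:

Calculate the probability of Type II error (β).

Answer: β ≈ 0.6440

Derivation:
SE = σ/√n = 11/√34 = 1.8865
Critical values: μ₀ ± z_0.025×SE = 103 ± 1.960×1.8865
Acceptance region: (99.3025, 106.6975)
Under H₁ (μ = 106): z_high = (106.6975 - 106)/1.8865 = 0.3697, z_low = (99.3025 - 106)/1.8865 = -3.5502
β = P(not reject | H₁) = Φ(0.3697) - Φ(-3.5502) ≈ 0.6440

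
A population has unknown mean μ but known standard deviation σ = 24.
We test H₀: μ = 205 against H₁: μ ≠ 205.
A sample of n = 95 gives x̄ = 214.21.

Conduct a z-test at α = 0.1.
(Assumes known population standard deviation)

Answer: z = 3.7404, reject H₀

Derivation:
Standard error: SE = σ/√n = 24/√95 = 2.4623
z-statistic: z = (x̄ - μ₀)/SE = (214.21 - 205)/2.4623 = 3.7404
Critical value: ±1.645
p-value = 0.0002
Decision: reject H₀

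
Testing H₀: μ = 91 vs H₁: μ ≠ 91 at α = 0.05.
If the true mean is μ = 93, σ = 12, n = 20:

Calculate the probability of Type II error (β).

Answer: β ≈ 0.8843

Derivation:
SE = σ/√n = 12/√20 = 2.6833
Critical values: μ₀ ± z_0.025×SE = 91 ± 1.960×2.6833
Acceptance region: (85.7407, 96.2593)
Under H₁ (μ = 93): z_high = (96.2593 - 93)/2.6833 = 1.2147, z_low = (85.7407 - 93)/2.6833 = -2.7054
β = P(not reject | H₁) = Φ(1.2147) - Φ(-2.7054) ≈ 0.8843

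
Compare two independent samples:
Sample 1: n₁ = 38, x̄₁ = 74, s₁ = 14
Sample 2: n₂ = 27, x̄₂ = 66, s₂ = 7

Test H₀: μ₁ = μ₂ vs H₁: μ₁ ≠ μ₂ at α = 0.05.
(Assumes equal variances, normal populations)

Answer: t = 2.7321, reject H₀

Derivation:
Pooled variance: s²_p = [37×14² + 26×7²]/(63) = 135.3333
s_p = 11.6333
SE = s_p×√(1/n₁ + 1/n₂) = 11.6333×√(1/38 + 1/27) = 2.9281
t = (x̄₁ - x̄₂)/SE = (74 - 66)/2.9281 = 2.7321
df = 63, t-critical = ±1.998
Decision: reject H₀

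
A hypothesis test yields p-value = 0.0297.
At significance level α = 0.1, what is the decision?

Compare p-value to α:
0.0297 < 0.1
Decision: reject H₀

Answer: reject H₀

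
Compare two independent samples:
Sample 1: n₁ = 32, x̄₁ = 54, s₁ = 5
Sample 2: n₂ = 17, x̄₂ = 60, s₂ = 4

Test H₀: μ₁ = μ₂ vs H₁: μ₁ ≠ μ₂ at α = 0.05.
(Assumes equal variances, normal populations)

Answer: t = -4.2683, reject H₀

Derivation:
Pooled variance: s²_p = [31×5² + 16×4²]/(47) = 21.9362
s_p = 4.6836
SE = s_p×√(1/n₁ + 1/n₂) = 4.6836×√(1/32 + 1/17) = 1.4057
t = (x̄₁ - x̄₂)/SE = (54 - 60)/1.4057 = -4.2683
df = 47, t-critical = ±2.012
Decision: reject H₀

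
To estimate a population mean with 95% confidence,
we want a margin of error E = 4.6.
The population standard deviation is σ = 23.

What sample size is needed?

Answer: n = 97

Derivation:
z_0.025 = 1.960
n = (z×σ/E)² = (1.960×23/4.6)²
n = 96.0400
Round up: n = 97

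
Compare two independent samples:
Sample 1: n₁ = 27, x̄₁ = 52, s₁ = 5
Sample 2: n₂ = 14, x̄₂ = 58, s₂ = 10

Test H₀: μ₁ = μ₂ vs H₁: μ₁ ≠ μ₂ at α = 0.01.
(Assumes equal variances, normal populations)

Answer: t = -2.5764, fail to reject H₀

Derivation:
Pooled variance: s²_p = [26×5² + 13×10²]/(39) = 50.0000
s_p = 7.0711
SE = s_p×√(1/n₁ + 1/n₂) = 7.0711×√(1/27 + 1/14) = 2.3288
t = (x̄₁ - x̄₂)/SE = (52 - 58)/2.3288 = -2.5764
df = 39, t-critical = ±2.708
Decision: fail to reject H₀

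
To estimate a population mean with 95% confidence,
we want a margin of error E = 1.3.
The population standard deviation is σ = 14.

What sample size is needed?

z_0.025 = 1.960
n = (z×σ/E)² = (1.960×14/1.3)²
n = 445.5347
Round up: n = 446

Answer: n = 446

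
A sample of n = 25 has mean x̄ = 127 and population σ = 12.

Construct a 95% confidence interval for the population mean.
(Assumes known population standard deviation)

Confidence level: 95%, α = 0.05
z_0.025 = 1.960
SE = σ/√n = 12/√25 = 2.4000
Margin of error = 1.960 × 2.4000 = 4.7040
CI: x̄ ± margin = 127 ± 4.7040
CI: (122.2960, 131.7040)

Answer: (122.2960, 131.7040)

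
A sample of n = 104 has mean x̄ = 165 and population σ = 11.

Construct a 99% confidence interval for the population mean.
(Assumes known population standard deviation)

Answer: (162.2215, 167.7785)

Derivation:
Confidence level: 99%, α = 0.01
z_0.005 = 2.576
SE = σ/√n = 11/√104 = 1.0786
Margin of error = 2.576 × 1.0786 = 2.7785
CI: x̄ ± margin = 165 ± 2.7785
CI: (162.2215, 167.7785)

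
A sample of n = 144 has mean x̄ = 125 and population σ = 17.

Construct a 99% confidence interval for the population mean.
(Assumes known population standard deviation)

Answer: (121.3506, 128.6494)

Derivation:
Confidence level: 99%, α = 0.01
z_0.005 = 2.576
SE = σ/√n = 17/√144 = 1.4167
Margin of error = 2.576 × 1.4167 = 3.6494
CI: x̄ ± margin = 125 ± 3.6494
CI: (121.3506, 128.6494)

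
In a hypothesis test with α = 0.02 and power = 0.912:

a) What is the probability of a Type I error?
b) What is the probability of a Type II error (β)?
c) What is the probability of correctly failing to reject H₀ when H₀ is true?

Answer: a) 0.02, b) 0.088, c) 0.98

Derivation:
a) Type I error probability = α = 0.02
b) Power = P(reject H₀ | H₁ true) = 1 - β = 0.912, so Type II error probability = β = 1 - Power = 0.088
c) P(fail to reject H₀ | H₀ true) = 1 - α = 0.98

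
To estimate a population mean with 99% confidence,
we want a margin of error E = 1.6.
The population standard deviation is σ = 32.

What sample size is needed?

Answer: n = 2655

Derivation:
z_0.005 = 2.576
n = (z×σ/E)² = (2.576×32/1.6)²
n = 2654.3104
Round up: n = 2655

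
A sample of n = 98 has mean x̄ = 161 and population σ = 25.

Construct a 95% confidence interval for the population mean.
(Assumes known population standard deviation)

Answer: (156.0502, 165.9498)

Derivation:
Confidence level: 95%, α = 0.05
z_0.025 = 1.960
SE = σ/√n = 25/√98 = 2.5254
Margin of error = 1.960 × 2.5254 = 4.9498
CI: x̄ ± margin = 161 ± 4.9498
CI: (156.0502, 165.9498)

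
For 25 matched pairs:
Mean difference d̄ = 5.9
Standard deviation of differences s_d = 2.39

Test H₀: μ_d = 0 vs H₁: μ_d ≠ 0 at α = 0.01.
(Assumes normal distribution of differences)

df = n - 1 = 24
SE = s_d/√n = 2.39/√25 = 0.4780
t = d̄/SE = 5.9/0.4780 = 12.3431
Critical value: t_{0.005,24} = ±2.797
p-value < 0.0001
Decision: reject H₀

Answer: t = 12.3431, reject H₀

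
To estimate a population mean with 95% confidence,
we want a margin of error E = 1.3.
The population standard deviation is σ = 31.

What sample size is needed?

Answer: n = 2185

Derivation:
z_0.025 = 1.960
n = (z×σ/E)² = (1.960×31/1.3)²
n = 2184.4838
Round up: n = 2185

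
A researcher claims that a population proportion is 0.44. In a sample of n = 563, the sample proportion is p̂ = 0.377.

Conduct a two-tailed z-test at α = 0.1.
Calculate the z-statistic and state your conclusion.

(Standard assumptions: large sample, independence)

H₀: p = 0.44, H₁: p ≠ 0.44
Standard error: SE = √(p₀(1-p₀)/n) = √(0.44×0.56/563) = 0.020920
z-statistic: z = (p̂ - p₀)/SE = (0.377 - 0.44)/0.020920 = -3.0115
Critical value: z_0.05 = ±1.645
p-value = 0.0026
Decision: reject H₀ at α = 0.1

Answer: z = -3.0115, reject H₀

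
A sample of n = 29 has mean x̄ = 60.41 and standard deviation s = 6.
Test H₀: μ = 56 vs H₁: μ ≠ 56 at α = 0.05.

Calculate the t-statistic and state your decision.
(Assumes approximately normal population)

df = n - 1 = 28
SE = s/√n = 6/√29 = 1.1142
t = (x̄ - μ₀)/SE = (60.41 - 56)/1.1142 = 3.9580
Critical value: t_{0.025,28} = ±2.048
p-value ≈ 0.0005
Decision: reject H₀

Answer: t = 3.9580, reject H₀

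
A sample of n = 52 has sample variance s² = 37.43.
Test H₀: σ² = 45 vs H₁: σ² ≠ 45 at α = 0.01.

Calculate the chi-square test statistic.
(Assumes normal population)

Answer: χ² = 42.4207, fail to reject H₀

Derivation:
df = n - 1 = 51
χ² = (n-1)s²/σ₀² = 51×37.43/45 = 42.4207
Critical values: χ²_{0.995,51} = 28.735, χ²_{0.005,51} = 80.747
Rejection region: χ² < 28.735 or χ² > 80.747
Decision: fail to reject H₀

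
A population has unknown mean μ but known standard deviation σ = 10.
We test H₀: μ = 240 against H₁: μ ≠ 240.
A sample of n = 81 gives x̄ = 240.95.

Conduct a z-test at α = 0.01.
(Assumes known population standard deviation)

Standard error: SE = σ/√n = 10/√81 = 1.1111
z-statistic: z = (x̄ - μ₀)/SE = (240.95 - 240)/1.1111 = 0.8550
Critical value: ±2.576
p-value = 0.3926
Decision: fail to reject H₀

Answer: z = 0.8550, fail to reject H₀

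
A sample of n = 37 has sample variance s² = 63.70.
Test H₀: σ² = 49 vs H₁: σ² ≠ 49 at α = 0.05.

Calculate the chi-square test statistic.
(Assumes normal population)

df = n - 1 = 36
χ² = (n-1)s²/σ₀² = 36×63.70/49 = 46.8000
Critical values: χ²_{0.975,36} = 21.336, χ²_{0.025,36} = 54.437
Rejection region: χ² < 21.336 or χ² > 54.437
Decision: fail to reject H₀

Answer: χ² = 46.8000, fail to reject H₀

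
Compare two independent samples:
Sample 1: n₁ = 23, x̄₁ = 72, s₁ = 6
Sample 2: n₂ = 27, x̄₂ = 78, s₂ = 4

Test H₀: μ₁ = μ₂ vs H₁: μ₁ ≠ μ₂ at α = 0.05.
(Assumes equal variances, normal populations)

Pooled variance: s²_p = [22×6² + 26×4²]/(48) = 25.1667
s_p = 5.0166
SE = s_p×√(1/n₁ + 1/n₂) = 5.0166×√(1/23 + 1/27) = 1.4235
t = (x̄₁ - x̄₂)/SE = (72 - 78)/1.4235 = -4.2150
df = 48, t-critical = ±2.011
Decision: reject H₀

Answer: t = -4.2150, reject H₀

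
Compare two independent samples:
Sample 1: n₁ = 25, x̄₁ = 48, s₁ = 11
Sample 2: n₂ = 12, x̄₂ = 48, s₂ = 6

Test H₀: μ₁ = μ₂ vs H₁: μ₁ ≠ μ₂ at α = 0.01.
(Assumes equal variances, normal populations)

Pooled variance: s²_p = [24×11² + 11×6²]/(35) = 94.2857
s_p = 9.7101
SE = s_p×√(1/n₁ + 1/n₂) = 9.7101×√(1/25 + 1/12) = 3.4101
t = (x̄₁ - x̄₂)/SE = (48 - 48)/3.4101 = 0.0000
df = 35, t-critical = ±2.724
Decision: fail to reject H₀

Answer: t = 0.0000, fail to reject H₀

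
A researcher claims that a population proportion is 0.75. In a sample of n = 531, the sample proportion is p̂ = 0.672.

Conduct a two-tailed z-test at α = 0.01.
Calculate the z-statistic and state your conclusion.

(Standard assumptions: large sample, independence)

H₀: p = 0.75, H₁: p ≠ 0.75
Standard error: SE = √(p₀(1-p₀)/n) = √(0.75×0.25/531) = 0.018791
z-statistic: z = (p̂ - p₀)/SE = (0.672 - 0.75)/0.018791 = -4.1509
Critical value: z_0.005 = ±2.576
p-value < 0.0001
Decision: reject H₀ at α = 0.01

Answer: z = -4.1509, reject H₀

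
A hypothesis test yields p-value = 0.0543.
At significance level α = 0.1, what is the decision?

Answer: reject H₀

Derivation:
Compare p-value to α:
0.0543 < 0.1
Decision: reject H₀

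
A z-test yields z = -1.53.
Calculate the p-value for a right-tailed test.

For z = -1.53:
p = P(Z > -1.53) = 1 - Φ(-1.53) = 0.9370

Answer: p-value ≈ 0.9370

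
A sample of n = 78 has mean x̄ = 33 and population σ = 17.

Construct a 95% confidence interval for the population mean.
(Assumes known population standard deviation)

Confidence level: 95%, α = 0.05
z_0.025 = 1.960
SE = σ/√n = 17/√78 = 1.9249
Margin of error = 1.960 × 1.9249 = 3.7728
CI: x̄ ± margin = 33 ± 3.7728
CI: (29.2272, 36.7728)

Answer: (29.2272, 36.7728)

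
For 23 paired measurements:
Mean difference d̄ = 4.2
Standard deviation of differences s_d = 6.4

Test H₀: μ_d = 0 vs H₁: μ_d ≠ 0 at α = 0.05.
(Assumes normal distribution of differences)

Answer: t = 3.1472, reject H₀

Derivation:
df = n - 1 = 22
SE = s_d/√n = 6.4/√23 = 1.3345
t = d̄/SE = 4.2/1.3345 = 3.1472
Critical value: t_{0.025,22} = ±2.074
p-value ≈ 0.0047
Decision: reject H₀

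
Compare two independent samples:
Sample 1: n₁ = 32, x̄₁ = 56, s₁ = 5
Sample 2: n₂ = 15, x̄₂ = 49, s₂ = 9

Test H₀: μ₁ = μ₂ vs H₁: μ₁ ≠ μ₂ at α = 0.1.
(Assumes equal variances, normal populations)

Answer: t = 3.4346, reject H₀

Derivation:
Pooled variance: s²_p = [31×5² + 14×9²]/(45) = 42.4222
s_p = 6.5132
SE = s_p×√(1/n₁ + 1/n₂) = 6.5132×√(1/32 + 1/15) = 2.0381
t = (x̄₁ - x̄₂)/SE = (56 - 49)/2.0381 = 3.4346
df = 45, t-critical = ±1.679
Decision: reject H₀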